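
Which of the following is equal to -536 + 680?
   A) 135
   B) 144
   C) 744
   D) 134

-536 + 680 = 144
B) 144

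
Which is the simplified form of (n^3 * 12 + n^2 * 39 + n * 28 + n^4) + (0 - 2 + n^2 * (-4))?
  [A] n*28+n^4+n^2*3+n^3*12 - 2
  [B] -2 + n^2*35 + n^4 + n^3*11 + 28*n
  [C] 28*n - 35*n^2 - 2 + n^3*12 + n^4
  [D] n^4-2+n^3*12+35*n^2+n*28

Adding the polynomials and combining like terms:
(n^3*12 + n^2*39 + n*28 + n^4) + (0 - 2 + n^2*(-4))
= n^4-2+n^3*12+35*n^2+n*28
D) n^4-2+n^3*12+35*n^2+n*28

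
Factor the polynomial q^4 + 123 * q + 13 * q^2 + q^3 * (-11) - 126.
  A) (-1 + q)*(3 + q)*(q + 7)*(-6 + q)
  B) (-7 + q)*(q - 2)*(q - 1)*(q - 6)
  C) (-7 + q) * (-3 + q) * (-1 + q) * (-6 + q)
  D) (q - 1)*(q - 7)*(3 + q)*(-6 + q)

We need to factor q^4 + 123 * q + 13 * q^2 + q^3 * (-11) - 126.
The factored form is (q - 1)*(q - 7)*(3 + q)*(-6 + q).
D) (q - 1)*(q - 7)*(3 + q)*(-6 + q)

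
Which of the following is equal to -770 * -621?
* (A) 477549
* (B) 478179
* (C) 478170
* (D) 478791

-770 * -621 = 478170
C) 478170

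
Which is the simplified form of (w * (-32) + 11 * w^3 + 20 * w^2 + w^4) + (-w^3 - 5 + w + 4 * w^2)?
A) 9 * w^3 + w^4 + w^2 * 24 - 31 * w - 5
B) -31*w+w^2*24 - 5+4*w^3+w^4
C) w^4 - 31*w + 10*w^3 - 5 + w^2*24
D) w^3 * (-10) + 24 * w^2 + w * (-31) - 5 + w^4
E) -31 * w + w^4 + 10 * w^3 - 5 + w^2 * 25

Adding the polynomials and combining like terms:
(w*(-32) + 11*w^3 + 20*w^2 + w^4) + (-w^3 - 5 + w + 4*w^2)
= w^4 - 31*w + 10*w^3 - 5 + w^2*24
C) w^4 - 31*w + 10*w^3 - 5 + w^2*24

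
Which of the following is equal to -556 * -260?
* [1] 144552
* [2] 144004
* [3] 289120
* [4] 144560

-556 * -260 = 144560
4) 144560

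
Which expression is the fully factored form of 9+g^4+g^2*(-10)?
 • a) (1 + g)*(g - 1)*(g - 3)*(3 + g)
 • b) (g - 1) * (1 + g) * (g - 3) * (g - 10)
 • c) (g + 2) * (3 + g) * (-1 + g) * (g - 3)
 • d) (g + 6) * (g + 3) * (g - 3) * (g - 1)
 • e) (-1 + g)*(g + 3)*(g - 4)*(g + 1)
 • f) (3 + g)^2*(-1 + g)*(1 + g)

We need to factor 9+g^4+g^2*(-10).
The factored form is (1 + g)*(g - 1)*(g - 3)*(3 + g).
a) (1 + g)*(g - 1)*(g - 3)*(3 + g)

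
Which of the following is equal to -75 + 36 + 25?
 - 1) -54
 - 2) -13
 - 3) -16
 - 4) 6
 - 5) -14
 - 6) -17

First: -75 + 36 = -39
Then: -39 + 25 = -14
5) -14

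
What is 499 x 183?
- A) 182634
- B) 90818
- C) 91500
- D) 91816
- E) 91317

499 * 183 = 91317
E) 91317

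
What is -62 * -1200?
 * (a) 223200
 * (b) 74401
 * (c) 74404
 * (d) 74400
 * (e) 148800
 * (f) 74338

-62 * -1200 = 74400
d) 74400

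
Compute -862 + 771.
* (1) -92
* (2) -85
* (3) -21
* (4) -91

-862 + 771 = -91
4) -91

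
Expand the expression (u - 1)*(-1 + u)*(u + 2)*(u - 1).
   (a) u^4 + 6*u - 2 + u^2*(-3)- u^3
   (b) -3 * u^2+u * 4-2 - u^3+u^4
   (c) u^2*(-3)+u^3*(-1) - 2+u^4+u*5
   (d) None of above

Expanding (u - 1)*(-1 + u)*(u + 2)*(u - 1):
= u^2*(-3)+u^3*(-1) - 2+u^4+u*5
c) u^2*(-3)+u^3*(-1) - 2+u^4+u*5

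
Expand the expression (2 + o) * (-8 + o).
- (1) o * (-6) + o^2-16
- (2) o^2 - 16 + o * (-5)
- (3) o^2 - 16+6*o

Expanding (2 + o) * (-8 + o):
= o * (-6) + o^2-16
1) o * (-6) + o^2-16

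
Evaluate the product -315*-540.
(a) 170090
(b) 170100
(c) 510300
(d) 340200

-315 * -540 = 170100
b) 170100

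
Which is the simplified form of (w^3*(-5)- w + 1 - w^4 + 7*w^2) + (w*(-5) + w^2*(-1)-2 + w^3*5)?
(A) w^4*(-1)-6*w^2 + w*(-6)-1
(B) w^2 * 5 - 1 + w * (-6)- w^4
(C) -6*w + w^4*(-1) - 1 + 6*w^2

Adding the polynomials and combining like terms:
(w^3*(-5) - w + 1 - w^4 + 7*w^2) + (w*(-5) + w^2*(-1) - 2 + w^3*5)
= -6*w + w^4*(-1) - 1 + 6*w^2
C) -6*w + w^4*(-1) - 1 + 6*w^2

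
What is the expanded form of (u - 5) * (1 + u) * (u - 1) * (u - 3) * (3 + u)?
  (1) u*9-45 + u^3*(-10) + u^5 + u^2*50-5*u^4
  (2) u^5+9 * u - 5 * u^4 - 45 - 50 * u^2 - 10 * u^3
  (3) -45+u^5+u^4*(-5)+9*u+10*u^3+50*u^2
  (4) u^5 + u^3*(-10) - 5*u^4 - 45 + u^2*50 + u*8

Expanding (u - 5) * (1 + u) * (u - 1) * (u - 3) * (3 + u):
= u*9-45 + u^3*(-10) + u^5 + u^2*50-5*u^4
1) u*9-45 + u^3*(-10) + u^5 + u^2*50-5*u^4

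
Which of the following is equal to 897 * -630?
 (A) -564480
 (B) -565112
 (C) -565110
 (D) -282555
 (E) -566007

897 * -630 = -565110
C) -565110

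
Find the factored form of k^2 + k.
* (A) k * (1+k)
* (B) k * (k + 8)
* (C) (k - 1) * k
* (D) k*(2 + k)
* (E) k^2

We need to factor k^2 + k.
The factored form is k * (1+k).
A) k * (1+k)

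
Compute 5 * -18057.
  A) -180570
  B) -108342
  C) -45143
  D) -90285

5 * -18057 = -90285
D) -90285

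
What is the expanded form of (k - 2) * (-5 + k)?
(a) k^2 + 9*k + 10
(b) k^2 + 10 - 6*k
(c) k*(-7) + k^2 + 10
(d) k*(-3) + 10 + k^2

Expanding (k - 2) * (-5 + k):
= k*(-7) + k^2 + 10
c) k*(-7) + k^2 + 10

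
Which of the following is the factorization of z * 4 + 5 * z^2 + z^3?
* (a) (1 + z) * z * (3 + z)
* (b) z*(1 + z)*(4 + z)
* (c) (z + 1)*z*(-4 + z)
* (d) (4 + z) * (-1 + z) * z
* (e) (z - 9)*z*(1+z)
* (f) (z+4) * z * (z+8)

We need to factor z * 4 + 5 * z^2 + z^3.
The factored form is z*(1 + z)*(4 + z).
b) z*(1 + z)*(4 + z)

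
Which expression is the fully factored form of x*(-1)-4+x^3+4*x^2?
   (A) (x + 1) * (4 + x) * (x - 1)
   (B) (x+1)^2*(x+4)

We need to factor x*(-1)-4+x^3+4*x^2.
The factored form is (x + 1) * (4 + x) * (x - 1).
A) (x + 1) * (4 + x) * (x - 1)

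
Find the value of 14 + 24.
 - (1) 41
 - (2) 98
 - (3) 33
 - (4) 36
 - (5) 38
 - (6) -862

14 + 24 = 38
5) 38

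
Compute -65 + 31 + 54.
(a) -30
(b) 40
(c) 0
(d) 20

First: -65 + 31 = -34
Then: -34 + 54 = 20
d) 20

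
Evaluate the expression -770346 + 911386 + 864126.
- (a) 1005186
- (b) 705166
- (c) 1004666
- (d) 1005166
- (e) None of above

First: -770346 + 911386 = 141040
Then: 141040 + 864126 = 1005166
d) 1005166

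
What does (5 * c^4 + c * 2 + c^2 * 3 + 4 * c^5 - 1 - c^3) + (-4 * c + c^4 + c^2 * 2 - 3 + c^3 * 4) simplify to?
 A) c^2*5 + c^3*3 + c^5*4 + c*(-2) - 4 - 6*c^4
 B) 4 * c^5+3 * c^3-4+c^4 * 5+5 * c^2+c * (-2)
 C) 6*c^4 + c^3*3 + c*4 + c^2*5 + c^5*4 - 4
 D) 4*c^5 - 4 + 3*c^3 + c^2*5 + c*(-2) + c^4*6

Adding the polynomials and combining like terms:
(5*c^4 + c*2 + c^2*3 + 4*c^5 - 1 - c^3) + (-4*c + c^4 + c^2*2 - 3 + c^3*4)
= 4*c^5 - 4 + 3*c^3 + c^2*5 + c*(-2) + c^4*6
D) 4*c^5 - 4 + 3*c^3 + c^2*5 + c*(-2) + c^4*6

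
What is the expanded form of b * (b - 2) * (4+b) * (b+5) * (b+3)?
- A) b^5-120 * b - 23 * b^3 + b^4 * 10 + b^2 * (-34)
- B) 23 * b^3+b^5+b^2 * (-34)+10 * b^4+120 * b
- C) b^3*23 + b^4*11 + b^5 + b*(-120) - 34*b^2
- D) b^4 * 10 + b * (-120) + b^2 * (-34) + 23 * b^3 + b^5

Expanding b * (b - 2) * (4+b) * (b+5) * (b+3):
= b^4 * 10 + b * (-120) + b^2 * (-34) + 23 * b^3 + b^5
D) b^4 * 10 + b * (-120) + b^2 * (-34) + 23 * b^3 + b^5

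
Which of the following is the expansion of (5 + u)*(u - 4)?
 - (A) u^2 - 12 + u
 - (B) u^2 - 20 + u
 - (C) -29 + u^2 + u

Expanding (5 + u)*(u - 4):
= u^2 - 20 + u
B) u^2 - 20 + u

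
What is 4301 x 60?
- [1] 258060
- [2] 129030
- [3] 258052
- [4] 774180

4301 * 60 = 258060
1) 258060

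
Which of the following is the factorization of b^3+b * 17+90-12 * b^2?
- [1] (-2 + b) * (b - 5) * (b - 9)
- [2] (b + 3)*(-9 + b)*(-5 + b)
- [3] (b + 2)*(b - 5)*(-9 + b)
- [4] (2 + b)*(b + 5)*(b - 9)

We need to factor b^3+b * 17+90-12 * b^2.
The factored form is (b + 2)*(b - 5)*(-9 + b).
3) (b + 2)*(b - 5)*(-9 + b)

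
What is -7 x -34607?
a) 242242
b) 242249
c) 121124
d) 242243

-7 * -34607 = 242249
b) 242249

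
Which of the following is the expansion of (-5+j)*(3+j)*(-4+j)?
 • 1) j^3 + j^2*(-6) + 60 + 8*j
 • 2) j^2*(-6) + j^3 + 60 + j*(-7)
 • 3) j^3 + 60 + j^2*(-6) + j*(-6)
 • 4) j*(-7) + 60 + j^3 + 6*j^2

Expanding (-5+j)*(3+j)*(-4+j):
= j^2*(-6) + j^3 + 60 + j*(-7)
2) j^2*(-6) + j^3 + 60 + j*(-7)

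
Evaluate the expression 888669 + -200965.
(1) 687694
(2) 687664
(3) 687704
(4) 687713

888669 + -200965 = 687704
3) 687704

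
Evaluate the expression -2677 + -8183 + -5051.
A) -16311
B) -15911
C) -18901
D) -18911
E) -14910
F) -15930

First: -2677 + -8183 = -10860
Then: -10860 + -5051 = -15911
B) -15911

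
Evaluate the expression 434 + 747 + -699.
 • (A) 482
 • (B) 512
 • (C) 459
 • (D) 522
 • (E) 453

First: 434 + 747 = 1181
Then: 1181 + -699 = 482
A) 482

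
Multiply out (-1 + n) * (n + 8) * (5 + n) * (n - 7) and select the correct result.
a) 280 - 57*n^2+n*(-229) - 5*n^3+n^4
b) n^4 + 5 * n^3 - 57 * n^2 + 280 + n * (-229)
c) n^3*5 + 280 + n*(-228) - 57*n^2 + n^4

Expanding (-1 + n) * (n + 8) * (5 + n) * (n - 7):
= n^4 + 5 * n^3 - 57 * n^2 + 280 + n * (-229)
b) n^4 + 5 * n^3 - 57 * n^2 + 280 + n * (-229)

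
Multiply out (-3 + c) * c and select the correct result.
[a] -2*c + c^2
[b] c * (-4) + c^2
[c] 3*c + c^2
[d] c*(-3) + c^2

Expanding (-3 + c) * c:
= c*(-3) + c^2
d) c*(-3) + c^2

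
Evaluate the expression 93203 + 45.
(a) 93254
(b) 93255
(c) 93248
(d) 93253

93203 + 45 = 93248
c) 93248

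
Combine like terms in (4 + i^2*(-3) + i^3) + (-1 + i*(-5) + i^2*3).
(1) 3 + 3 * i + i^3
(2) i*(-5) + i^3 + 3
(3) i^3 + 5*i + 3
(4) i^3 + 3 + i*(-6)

Adding the polynomials and combining like terms:
(4 + i^2*(-3) + i^3) + (-1 + i*(-5) + i^2*3)
= i*(-5) + i^3 + 3
2) i*(-5) + i^3 + 3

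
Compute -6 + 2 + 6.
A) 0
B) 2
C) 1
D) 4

First: -6 + 2 = -4
Then: -4 + 6 = 2
B) 2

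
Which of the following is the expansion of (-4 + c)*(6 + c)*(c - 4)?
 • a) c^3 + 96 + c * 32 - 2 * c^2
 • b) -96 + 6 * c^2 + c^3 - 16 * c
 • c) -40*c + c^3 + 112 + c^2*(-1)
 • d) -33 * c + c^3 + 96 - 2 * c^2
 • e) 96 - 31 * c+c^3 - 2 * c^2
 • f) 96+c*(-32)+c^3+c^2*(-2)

Expanding (-4 + c)*(6 + c)*(c - 4):
= 96+c*(-32)+c^3+c^2*(-2)
f) 96+c*(-32)+c^3+c^2*(-2)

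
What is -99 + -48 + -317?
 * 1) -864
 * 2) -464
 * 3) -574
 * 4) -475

First: -99 + -48 = -147
Then: -147 + -317 = -464
2) -464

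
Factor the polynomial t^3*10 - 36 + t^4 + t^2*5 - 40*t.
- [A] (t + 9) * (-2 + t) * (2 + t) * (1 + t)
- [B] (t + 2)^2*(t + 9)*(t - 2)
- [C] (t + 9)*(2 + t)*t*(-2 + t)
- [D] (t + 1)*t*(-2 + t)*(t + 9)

We need to factor t^3*10 - 36 + t^4 + t^2*5 - 40*t.
The factored form is (t + 9) * (-2 + t) * (2 + t) * (1 + t).
A) (t + 9) * (-2 + t) * (2 + t) * (1 + t)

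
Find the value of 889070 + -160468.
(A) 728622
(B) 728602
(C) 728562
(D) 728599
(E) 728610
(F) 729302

889070 + -160468 = 728602
B) 728602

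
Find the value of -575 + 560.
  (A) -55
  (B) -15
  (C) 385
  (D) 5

-575 + 560 = -15
B) -15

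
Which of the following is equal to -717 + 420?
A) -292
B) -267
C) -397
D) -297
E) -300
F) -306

-717 + 420 = -297
D) -297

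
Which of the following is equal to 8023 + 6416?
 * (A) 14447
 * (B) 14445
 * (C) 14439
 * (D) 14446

8023 + 6416 = 14439
C) 14439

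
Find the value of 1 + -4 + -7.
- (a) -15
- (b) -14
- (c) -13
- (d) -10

First: 1 + -4 = -3
Then: -3 + -7 = -10
d) -10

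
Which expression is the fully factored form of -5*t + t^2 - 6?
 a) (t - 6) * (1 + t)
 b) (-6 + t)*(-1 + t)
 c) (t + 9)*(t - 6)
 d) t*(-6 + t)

We need to factor -5*t + t^2 - 6.
The factored form is (t - 6) * (1 + t).
a) (t - 6) * (1 + t)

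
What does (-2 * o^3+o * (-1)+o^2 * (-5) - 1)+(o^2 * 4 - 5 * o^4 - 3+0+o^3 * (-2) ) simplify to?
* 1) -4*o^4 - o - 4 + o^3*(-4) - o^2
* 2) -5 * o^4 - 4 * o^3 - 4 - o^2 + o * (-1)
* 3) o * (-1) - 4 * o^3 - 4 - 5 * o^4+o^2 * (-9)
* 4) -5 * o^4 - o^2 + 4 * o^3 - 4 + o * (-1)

Adding the polynomials and combining like terms:
(-2*o^3 + o*(-1) + o^2*(-5) - 1) + (o^2*4 - 5*o^4 - 3 + 0 + o^3*(-2))
= -5 * o^4 - 4 * o^3 - 4 - o^2 + o * (-1)
2) -5 * o^4 - 4 * o^3 - 4 - o^2 + o * (-1)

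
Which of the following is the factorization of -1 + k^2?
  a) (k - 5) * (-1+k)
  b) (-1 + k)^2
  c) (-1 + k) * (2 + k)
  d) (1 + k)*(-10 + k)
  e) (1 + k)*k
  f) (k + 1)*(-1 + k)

We need to factor -1 + k^2.
The factored form is (k + 1)*(-1 + k).
f) (k + 1)*(-1 + k)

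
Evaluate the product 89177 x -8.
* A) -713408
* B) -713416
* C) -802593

89177 * -8 = -713416
B) -713416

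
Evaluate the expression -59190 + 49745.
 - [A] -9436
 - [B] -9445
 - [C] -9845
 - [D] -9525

-59190 + 49745 = -9445
B) -9445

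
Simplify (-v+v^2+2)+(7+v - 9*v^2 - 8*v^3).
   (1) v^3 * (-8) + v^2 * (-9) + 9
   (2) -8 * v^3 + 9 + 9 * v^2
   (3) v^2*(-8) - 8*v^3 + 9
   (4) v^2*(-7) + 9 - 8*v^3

Adding the polynomials and combining like terms:
(-v + v^2 + 2) + (7 + v - 9*v^2 - 8*v^3)
= v^2*(-8) - 8*v^3 + 9
3) v^2*(-8) - 8*v^3 + 9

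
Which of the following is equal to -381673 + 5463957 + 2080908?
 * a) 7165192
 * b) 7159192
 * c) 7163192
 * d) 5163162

First: -381673 + 5463957 = 5082284
Then: 5082284 + 2080908 = 7163192
c) 7163192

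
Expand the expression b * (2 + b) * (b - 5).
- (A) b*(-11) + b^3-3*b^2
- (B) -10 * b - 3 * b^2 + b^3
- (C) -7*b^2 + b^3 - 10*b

Expanding b * (2 + b) * (b - 5):
= -10 * b - 3 * b^2 + b^3
B) -10 * b - 3 * b^2 + b^3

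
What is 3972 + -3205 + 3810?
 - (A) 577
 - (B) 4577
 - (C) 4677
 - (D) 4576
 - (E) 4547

First: 3972 + -3205 = 767
Then: 767 + 3810 = 4577
B) 4577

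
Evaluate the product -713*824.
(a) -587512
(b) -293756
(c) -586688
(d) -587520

-713 * 824 = -587512
a) -587512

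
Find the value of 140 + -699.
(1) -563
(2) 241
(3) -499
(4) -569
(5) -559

140 + -699 = -559
5) -559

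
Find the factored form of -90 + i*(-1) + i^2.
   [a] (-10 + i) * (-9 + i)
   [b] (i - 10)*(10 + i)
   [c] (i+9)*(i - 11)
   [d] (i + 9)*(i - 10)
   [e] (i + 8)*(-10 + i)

We need to factor -90 + i*(-1) + i^2.
The factored form is (i + 9)*(i - 10).
d) (i + 9)*(i - 10)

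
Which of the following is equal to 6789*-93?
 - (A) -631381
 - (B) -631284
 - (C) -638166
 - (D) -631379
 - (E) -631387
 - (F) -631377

6789 * -93 = -631377
F) -631377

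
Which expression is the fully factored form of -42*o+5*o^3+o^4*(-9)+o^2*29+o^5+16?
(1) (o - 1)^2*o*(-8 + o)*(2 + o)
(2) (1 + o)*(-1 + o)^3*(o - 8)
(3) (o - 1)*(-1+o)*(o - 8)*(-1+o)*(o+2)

We need to factor -42*o+5*o^3+o^4*(-9)+o^2*29+o^5+16.
The factored form is (o - 1)*(-1+o)*(o - 8)*(-1+o)*(o+2).
3) (o - 1)*(-1+o)*(o - 8)*(-1+o)*(o+2)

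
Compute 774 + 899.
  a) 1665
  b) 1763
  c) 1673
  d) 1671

774 + 899 = 1673
c) 1673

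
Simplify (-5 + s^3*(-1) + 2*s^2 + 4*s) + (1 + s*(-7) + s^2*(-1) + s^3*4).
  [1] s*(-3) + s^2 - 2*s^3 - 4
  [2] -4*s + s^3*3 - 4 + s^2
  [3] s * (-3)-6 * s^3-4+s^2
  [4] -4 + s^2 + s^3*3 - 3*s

Adding the polynomials and combining like terms:
(-5 + s^3*(-1) + 2*s^2 + 4*s) + (1 + s*(-7) + s^2*(-1) + s^3*4)
= -4 + s^2 + s^3*3 - 3*s
4) -4 + s^2 + s^3*3 - 3*s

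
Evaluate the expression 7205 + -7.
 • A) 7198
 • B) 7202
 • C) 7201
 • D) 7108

7205 + -7 = 7198
A) 7198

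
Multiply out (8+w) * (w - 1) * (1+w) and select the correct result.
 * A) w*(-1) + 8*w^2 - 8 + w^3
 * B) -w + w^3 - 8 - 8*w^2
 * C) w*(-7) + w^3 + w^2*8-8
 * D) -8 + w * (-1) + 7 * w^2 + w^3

Expanding (8+w) * (w - 1) * (1+w):
= w*(-1) + 8*w^2 - 8 + w^3
A) w*(-1) + 8*w^2 - 8 + w^3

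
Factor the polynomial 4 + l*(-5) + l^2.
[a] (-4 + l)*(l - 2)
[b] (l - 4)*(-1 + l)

We need to factor 4 + l*(-5) + l^2.
The factored form is (l - 4)*(-1 + l).
b) (l - 4)*(-1 + l)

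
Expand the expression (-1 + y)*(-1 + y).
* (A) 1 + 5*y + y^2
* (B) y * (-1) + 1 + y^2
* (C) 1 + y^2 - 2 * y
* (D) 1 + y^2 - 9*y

Expanding (-1 + y)*(-1 + y):
= 1 + y^2 - 2 * y
C) 1 + y^2 - 2 * y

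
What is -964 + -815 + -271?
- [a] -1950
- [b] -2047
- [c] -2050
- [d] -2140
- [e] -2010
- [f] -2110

First: -964 + -815 = -1779
Then: -1779 + -271 = -2050
c) -2050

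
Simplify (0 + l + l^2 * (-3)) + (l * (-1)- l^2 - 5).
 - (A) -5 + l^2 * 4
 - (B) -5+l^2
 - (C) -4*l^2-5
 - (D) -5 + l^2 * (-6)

Adding the polynomials and combining like terms:
(0 + l + l^2*(-3)) + (l*(-1) - l^2 - 5)
= -4*l^2-5
C) -4*l^2-5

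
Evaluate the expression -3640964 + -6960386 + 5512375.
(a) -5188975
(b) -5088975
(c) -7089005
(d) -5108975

First: -3640964 + -6960386 = -10601350
Then: -10601350 + 5512375 = -5088975
b) -5088975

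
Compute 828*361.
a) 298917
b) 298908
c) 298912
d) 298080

828 * 361 = 298908
b) 298908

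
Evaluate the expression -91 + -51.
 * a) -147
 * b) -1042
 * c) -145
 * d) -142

-91 + -51 = -142
d) -142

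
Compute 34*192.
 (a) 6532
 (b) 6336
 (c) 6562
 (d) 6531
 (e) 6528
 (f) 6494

34 * 192 = 6528
e) 6528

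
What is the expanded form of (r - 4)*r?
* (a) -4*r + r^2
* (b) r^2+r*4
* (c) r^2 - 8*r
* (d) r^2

Expanding (r - 4)*r:
= -4*r + r^2
a) -4*r + r^2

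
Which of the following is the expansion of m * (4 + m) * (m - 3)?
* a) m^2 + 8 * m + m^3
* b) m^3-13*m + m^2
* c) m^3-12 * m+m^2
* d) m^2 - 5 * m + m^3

Expanding m * (4 + m) * (m - 3):
= m^3-12 * m+m^2
c) m^3-12 * m+m^2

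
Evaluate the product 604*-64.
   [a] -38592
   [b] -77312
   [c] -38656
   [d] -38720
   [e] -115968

604 * -64 = -38656
c) -38656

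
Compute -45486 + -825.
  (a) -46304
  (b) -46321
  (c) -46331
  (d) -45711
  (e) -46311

-45486 + -825 = -46311
e) -46311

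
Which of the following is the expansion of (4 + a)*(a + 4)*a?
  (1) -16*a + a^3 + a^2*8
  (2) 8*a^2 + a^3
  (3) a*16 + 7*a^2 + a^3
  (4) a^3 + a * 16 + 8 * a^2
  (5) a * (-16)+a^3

Expanding (4 + a)*(a + 4)*a:
= a^3 + a * 16 + 8 * a^2
4) a^3 + a * 16 + 8 * a^2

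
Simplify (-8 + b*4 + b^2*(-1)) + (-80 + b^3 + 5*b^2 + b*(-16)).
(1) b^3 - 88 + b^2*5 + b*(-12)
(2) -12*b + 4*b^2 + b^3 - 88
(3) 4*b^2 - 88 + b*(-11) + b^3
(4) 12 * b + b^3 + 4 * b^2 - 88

Adding the polynomials and combining like terms:
(-8 + b*4 + b^2*(-1)) + (-80 + b^3 + 5*b^2 + b*(-16))
= -12*b + 4*b^2 + b^3 - 88
2) -12*b + 4*b^2 + b^3 - 88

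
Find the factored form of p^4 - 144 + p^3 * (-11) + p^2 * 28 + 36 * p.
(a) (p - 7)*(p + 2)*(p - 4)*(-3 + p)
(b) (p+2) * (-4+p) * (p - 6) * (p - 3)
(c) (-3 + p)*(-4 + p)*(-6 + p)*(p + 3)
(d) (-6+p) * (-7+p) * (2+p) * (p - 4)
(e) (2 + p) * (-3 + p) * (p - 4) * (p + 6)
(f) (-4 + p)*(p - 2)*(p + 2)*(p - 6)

We need to factor p^4 - 144 + p^3 * (-11) + p^2 * 28 + 36 * p.
The factored form is (p+2) * (-4+p) * (p - 6) * (p - 3).
b) (p+2) * (-4+p) * (p - 6) * (p - 3)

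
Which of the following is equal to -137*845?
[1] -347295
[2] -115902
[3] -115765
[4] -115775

-137 * 845 = -115765
3) -115765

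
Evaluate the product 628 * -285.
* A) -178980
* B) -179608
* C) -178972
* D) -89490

628 * -285 = -178980
A) -178980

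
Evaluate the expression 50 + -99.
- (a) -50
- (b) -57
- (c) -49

50 + -99 = -49
c) -49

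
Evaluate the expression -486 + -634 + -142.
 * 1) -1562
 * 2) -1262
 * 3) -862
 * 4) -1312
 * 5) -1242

First: -486 + -634 = -1120
Then: -1120 + -142 = -1262
2) -1262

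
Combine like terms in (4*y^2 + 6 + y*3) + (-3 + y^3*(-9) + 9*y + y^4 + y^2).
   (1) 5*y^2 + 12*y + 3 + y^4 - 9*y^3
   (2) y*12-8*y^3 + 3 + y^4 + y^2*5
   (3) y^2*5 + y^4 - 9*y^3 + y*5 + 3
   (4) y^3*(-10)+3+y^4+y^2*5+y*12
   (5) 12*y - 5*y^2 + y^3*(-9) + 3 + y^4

Adding the polynomials and combining like terms:
(4*y^2 + 6 + y*3) + (-3 + y^3*(-9) + 9*y + y^4 + y^2)
= 5*y^2 + 12*y + 3 + y^4 - 9*y^3
1) 5*y^2 + 12*y + 3 + y^4 - 9*y^3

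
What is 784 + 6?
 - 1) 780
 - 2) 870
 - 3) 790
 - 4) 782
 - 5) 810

784 + 6 = 790
3) 790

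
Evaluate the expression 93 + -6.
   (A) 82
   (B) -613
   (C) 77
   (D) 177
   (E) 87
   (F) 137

93 + -6 = 87
E) 87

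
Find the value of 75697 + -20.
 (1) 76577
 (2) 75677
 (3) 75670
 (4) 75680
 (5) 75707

75697 + -20 = 75677
2) 75677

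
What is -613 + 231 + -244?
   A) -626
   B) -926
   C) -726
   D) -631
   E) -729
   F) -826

First: -613 + 231 = -382
Then: -382 + -244 = -626
A) -626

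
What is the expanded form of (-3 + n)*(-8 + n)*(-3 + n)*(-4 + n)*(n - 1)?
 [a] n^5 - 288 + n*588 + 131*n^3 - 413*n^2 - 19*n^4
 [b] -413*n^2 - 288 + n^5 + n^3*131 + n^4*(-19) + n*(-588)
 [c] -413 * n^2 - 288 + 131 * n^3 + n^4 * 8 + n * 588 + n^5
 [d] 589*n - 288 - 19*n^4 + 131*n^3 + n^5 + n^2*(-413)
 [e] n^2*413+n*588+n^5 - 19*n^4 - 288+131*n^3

Expanding (-3 + n)*(-8 + n)*(-3 + n)*(-4 + n)*(n - 1):
= n^5 - 288 + n*588 + 131*n^3 - 413*n^2 - 19*n^4
a) n^5 - 288 + n*588 + 131*n^3 - 413*n^2 - 19*n^4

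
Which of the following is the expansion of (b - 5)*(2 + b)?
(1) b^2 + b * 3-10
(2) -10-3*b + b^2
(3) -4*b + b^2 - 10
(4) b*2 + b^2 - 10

Expanding (b - 5)*(2 + b):
= -10-3*b + b^2
2) -10-3*b + b^2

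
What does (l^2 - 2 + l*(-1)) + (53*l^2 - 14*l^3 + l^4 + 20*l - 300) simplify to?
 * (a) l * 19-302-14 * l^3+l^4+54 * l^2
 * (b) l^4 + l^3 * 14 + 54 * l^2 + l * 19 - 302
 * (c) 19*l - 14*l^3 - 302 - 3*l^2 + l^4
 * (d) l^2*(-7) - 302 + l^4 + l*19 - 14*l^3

Adding the polynomials and combining like terms:
(l^2 - 2 + l*(-1)) + (53*l^2 - 14*l^3 + l^4 + 20*l - 300)
= l * 19-302-14 * l^3+l^4+54 * l^2
a) l * 19-302-14 * l^3+l^4+54 * l^2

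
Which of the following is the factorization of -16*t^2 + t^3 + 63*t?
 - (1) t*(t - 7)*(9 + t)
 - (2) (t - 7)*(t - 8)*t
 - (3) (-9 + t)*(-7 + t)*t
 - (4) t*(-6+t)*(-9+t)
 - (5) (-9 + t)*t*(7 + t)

We need to factor -16*t^2 + t^3 + 63*t.
The factored form is (-9 + t)*(-7 + t)*t.
3) (-9 + t)*(-7 + t)*t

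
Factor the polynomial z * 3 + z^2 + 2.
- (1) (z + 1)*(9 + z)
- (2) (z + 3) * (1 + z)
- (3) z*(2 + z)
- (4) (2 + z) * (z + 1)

We need to factor z * 3 + z^2 + 2.
The factored form is (2 + z) * (z + 1).
4) (2 + z) * (z + 1)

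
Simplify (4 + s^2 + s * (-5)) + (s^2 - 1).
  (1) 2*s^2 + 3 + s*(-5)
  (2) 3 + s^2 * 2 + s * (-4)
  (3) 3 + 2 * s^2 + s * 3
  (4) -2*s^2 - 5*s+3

Adding the polynomials and combining like terms:
(4 + s^2 + s*(-5)) + (s^2 - 1)
= 2*s^2 + 3 + s*(-5)
1) 2*s^2 + 3 + s*(-5)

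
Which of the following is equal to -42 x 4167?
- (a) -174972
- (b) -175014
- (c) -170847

-42 * 4167 = -175014
b) -175014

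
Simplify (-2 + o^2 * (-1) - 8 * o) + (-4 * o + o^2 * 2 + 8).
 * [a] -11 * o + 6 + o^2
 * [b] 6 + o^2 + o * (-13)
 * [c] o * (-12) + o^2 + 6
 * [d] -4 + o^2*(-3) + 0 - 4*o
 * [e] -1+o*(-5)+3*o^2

Adding the polynomials and combining like terms:
(-2 + o^2*(-1) - 8*o) + (-4*o + o^2*2 + 8)
= o * (-12) + o^2 + 6
c) o * (-12) + o^2 + 6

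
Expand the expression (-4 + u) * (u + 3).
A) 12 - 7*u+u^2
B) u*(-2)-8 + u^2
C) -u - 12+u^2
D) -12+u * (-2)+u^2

Expanding (-4 + u) * (u + 3):
= -u - 12+u^2
C) -u - 12+u^2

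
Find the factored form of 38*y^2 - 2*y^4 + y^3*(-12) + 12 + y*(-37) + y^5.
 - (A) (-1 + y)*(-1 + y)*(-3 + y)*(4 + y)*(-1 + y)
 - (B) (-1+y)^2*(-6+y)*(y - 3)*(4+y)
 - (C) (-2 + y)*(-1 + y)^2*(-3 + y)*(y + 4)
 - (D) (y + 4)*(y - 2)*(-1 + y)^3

We need to factor 38*y^2 - 2*y^4 + y^3*(-12) + 12 + y*(-37) + y^5.
The factored form is (-1 + y)*(-1 + y)*(-3 + y)*(4 + y)*(-1 + y).
A) (-1 + y)*(-1 + y)*(-3 + y)*(4 + y)*(-1 + y)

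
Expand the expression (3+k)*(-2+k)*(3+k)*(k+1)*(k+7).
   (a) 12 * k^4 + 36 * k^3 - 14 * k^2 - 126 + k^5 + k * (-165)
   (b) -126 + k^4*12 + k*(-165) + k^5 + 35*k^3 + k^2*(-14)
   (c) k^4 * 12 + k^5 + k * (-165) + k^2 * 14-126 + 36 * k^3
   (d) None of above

Expanding (3+k)*(-2+k)*(3+k)*(k+1)*(k+7):
= 12 * k^4 + 36 * k^3 - 14 * k^2 - 126 + k^5 + k * (-165)
a) 12 * k^4 + 36 * k^3 - 14 * k^2 - 126 + k^5 + k * (-165)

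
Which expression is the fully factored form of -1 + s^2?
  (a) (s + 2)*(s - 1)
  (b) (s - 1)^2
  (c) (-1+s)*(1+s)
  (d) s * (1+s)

We need to factor -1 + s^2.
The factored form is (-1+s)*(1+s).
c) (-1+s)*(1+s)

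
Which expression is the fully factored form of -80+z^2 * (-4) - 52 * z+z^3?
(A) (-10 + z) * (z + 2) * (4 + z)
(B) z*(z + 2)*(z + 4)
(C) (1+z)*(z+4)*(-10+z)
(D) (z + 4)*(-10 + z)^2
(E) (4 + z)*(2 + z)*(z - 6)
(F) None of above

We need to factor -80+z^2 * (-4) - 52 * z+z^3.
The factored form is (-10 + z) * (z + 2) * (4 + z).
A) (-10 + z) * (z + 2) * (4 + z)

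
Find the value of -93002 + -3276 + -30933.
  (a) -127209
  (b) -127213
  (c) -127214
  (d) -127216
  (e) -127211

First: -93002 + -3276 = -96278
Then: -96278 + -30933 = -127211
e) -127211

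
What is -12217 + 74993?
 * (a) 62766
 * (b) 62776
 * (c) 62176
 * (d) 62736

-12217 + 74993 = 62776
b) 62776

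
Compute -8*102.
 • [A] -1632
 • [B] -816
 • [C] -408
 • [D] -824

-8 * 102 = -816
B) -816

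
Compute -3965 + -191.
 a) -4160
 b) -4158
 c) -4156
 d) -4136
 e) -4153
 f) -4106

-3965 + -191 = -4156
c) -4156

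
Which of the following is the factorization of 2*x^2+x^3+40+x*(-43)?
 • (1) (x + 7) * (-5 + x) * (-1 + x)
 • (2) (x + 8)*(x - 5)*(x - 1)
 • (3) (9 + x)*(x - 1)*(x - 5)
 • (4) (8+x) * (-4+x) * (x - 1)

We need to factor 2*x^2+x^3+40+x*(-43).
The factored form is (x + 8)*(x - 5)*(x - 1).
2) (x + 8)*(x - 5)*(x - 1)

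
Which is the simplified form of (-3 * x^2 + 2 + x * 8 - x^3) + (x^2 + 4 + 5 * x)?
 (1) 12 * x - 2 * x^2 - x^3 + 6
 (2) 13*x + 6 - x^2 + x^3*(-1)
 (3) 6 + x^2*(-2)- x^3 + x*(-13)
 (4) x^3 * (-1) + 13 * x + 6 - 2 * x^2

Adding the polynomials and combining like terms:
(-3*x^2 + 2 + x*8 - x^3) + (x^2 + 4 + 5*x)
= x^3 * (-1) + 13 * x + 6 - 2 * x^2
4) x^3 * (-1) + 13 * x + 6 - 2 * x^2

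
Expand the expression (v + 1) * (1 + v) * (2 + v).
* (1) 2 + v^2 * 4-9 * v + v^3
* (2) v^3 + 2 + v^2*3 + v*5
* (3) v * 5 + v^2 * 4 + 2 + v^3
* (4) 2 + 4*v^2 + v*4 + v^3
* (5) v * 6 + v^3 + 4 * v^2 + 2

Expanding (v + 1) * (1 + v) * (2 + v):
= v * 5 + v^2 * 4 + 2 + v^3
3) v * 5 + v^2 * 4 + 2 + v^3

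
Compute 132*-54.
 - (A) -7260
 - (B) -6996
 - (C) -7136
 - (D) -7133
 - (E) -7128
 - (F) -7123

132 * -54 = -7128
E) -7128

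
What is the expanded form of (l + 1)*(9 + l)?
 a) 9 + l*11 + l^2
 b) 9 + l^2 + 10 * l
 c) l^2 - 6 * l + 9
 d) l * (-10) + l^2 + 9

Expanding (l + 1)*(9 + l):
= 9 + l^2 + 10 * l
b) 9 + l^2 + 10 * l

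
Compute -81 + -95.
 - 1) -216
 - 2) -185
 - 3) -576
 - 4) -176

-81 + -95 = -176
4) -176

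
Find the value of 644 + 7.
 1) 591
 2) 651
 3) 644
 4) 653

644 + 7 = 651
2) 651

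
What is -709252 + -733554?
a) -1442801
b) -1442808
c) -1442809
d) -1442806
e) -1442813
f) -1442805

-709252 + -733554 = -1442806
d) -1442806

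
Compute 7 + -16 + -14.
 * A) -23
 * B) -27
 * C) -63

First: 7 + -16 = -9
Then: -9 + -14 = -23
A) -23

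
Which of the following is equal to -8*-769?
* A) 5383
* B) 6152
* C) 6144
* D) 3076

-8 * -769 = 6152
B) 6152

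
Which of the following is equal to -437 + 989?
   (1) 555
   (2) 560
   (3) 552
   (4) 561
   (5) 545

-437 + 989 = 552
3) 552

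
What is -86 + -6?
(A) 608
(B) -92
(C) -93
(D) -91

-86 + -6 = -92
B) -92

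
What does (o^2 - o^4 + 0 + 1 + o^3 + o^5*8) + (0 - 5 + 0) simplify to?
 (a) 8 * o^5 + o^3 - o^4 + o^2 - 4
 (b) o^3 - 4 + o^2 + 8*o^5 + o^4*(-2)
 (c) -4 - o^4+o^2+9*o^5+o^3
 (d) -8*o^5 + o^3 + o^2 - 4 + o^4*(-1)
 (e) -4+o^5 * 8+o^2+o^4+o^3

Adding the polynomials and combining like terms:
(o^2 - o^4 + 0 + 1 + o^3 + o^5*8) + (0 - 5 + 0)
= 8 * o^5 + o^3 - o^4 + o^2 - 4
a) 8 * o^5 + o^3 - o^4 + o^2 - 4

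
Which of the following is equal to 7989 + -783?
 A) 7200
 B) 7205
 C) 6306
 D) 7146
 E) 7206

7989 + -783 = 7206
E) 7206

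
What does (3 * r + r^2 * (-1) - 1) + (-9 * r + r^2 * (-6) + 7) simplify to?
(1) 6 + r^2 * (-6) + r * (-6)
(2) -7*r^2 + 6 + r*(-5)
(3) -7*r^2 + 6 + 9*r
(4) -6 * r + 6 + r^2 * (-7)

Adding the polynomials and combining like terms:
(3*r + r^2*(-1) - 1) + (-9*r + r^2*(-6) + 7)
= -6 * r + 6 + r^2 * (-7)
4) -6 * r + 6 + r^2 * (-7)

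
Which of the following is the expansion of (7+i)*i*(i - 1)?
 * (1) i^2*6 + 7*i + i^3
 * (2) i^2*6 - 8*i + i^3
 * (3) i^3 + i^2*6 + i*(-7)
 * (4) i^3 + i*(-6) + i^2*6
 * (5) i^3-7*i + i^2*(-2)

Expanding (7+i)*i*(i - 1):
= i^3 + i^2*6 + i*(-7)
3) i^3 + i^2*6 + i*(-7)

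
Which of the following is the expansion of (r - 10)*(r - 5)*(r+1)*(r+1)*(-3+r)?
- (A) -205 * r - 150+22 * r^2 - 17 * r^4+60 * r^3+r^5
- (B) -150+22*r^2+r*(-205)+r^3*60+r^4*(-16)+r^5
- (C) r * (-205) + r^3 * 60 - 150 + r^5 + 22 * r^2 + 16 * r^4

Expanding (r - 10)*(r - 5)*(r+1)*(r+1)*(-3+r):
= -150+22*r^2+r*(-205)+r^3*60+r^4*(-16)+r^5
B) -150+22*r^2+r*(-205)+r^3*60+r^4*(-16)+r^5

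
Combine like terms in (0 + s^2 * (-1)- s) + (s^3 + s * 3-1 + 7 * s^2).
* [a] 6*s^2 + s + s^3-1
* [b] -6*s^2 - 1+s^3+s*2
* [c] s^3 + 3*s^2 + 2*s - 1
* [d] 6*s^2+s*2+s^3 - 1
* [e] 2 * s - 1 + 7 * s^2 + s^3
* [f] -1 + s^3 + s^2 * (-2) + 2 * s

Adding the polynomials and combining like terms:
(0 + s^2*(-1) - s) + (s^3 + s*3 - 1 + 7*s^2)
= 6*s^2+s*2+s^3 - 1
d) 6*s^2+s*2+s^3 - 1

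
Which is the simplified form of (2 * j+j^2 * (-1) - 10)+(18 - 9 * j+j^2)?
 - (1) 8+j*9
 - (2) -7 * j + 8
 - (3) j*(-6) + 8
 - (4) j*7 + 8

Adding the polynomials and combining like terms:
(2*j + j^2*(-1) - 10) + (18 - 9*j + j^2)
= -7 * j + 8
2) -7 * j + 8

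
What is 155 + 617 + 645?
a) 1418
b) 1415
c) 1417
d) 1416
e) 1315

First: 155 + 617 = 772
Then: 772 + 645 = 1417
c) 1417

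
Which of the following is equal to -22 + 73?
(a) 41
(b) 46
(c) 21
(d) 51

-22 + 73 = 51
d) 51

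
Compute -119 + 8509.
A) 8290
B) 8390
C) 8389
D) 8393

-119 + 8509 = 8390
B) 8390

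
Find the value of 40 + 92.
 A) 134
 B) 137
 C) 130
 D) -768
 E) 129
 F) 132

40 + 92 = 132
F) 132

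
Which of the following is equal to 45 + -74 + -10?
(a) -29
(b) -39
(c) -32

First: 45 + -74 = -29
Then: -29 + -10 = -39
b) -39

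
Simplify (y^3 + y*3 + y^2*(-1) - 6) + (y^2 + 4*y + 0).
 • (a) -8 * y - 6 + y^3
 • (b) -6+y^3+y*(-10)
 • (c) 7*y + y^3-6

Adding the polynomials and combining like terms:
(y^3 + y*3 + y^2*(-1) - 6) + (y^2 + 4*y + 0)
= 7*y + y^3-6
c) 7*y + y^3-6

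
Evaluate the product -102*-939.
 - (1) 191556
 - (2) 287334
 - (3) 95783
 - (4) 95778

-102 * -939 = 95778
4) 95778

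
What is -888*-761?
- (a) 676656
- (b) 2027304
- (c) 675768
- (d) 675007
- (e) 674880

-888 * -761 = 675768
c) 675768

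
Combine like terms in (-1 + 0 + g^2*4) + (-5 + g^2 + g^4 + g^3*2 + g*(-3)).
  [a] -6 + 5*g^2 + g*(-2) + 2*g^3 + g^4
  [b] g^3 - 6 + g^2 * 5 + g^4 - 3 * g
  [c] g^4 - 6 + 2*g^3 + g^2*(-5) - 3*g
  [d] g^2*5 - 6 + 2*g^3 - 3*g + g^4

Adding the polynomials and combining like terms:
(-1 + 0 + g^2*4) + (-5 + g^2 + g^4 + g^3*2 + g*(-3))
= g^2*5 - 6 + 2*g^3 - 3*g + g^4
d) g^2*5 - 6 + 2*g^3 - 3*g + g^4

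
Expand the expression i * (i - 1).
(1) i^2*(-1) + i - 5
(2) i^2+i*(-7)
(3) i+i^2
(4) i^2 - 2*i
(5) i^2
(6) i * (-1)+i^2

Expanding i * (i - 1):
= i * (-1)+i^2
6) i * (-1)+i^2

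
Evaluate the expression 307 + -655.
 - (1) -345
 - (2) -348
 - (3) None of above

307 + -655 = -348
2) -348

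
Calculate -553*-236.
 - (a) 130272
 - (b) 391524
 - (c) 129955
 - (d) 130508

-553 * -236 = 130508
d) 130508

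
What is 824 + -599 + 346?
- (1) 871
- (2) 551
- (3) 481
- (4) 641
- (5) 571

First: 824 + -599 = 225
Then: 225 + 346 = 571
5) 571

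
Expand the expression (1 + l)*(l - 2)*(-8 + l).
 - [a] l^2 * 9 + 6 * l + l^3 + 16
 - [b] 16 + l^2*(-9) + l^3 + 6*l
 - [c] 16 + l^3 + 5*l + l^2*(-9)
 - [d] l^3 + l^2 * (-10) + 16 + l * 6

Expanding (1 + l)*(l - 2)*(-8 + l):
= 16 + l^2*(-9) + l^3 + 6*l
b) 16 + l^2*(-9) + l^3 + 6*l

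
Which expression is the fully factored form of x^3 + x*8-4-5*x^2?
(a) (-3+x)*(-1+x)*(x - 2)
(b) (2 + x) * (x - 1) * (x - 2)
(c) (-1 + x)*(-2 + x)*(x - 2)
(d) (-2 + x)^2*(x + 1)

We need to factor x^3 + x*8-4-5*x^2.
The factored form is (-1 + x)*(-2 + x)*(x - 2).
c) (-1 + x)*(-2 + x)*(x - 2)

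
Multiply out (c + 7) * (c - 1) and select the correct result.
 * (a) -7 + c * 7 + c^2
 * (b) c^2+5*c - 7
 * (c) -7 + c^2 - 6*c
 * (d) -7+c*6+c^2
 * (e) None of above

Expanding (c + 7) * (c - 1):
= -7+c*6+c^2
d) -7+c*6+c^2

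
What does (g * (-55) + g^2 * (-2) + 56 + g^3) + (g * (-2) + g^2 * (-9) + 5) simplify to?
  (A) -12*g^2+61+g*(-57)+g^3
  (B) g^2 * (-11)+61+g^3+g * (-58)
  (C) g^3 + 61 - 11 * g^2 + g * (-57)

Adding the polynomials and combining like terms:
(g*(-55) + g^2*(-2) + 56 + g^3) + (g*(-2) + g^2*(-9) + 5)
= g^3 + 61 - 11 * g^2 + g * (-57)
C) g^3 + 61 - 11 * g^2 + g * (-57)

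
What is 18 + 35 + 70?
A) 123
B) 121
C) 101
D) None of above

First: 18 + 35 = 53
Then: 53 + 70 = 123
A) 123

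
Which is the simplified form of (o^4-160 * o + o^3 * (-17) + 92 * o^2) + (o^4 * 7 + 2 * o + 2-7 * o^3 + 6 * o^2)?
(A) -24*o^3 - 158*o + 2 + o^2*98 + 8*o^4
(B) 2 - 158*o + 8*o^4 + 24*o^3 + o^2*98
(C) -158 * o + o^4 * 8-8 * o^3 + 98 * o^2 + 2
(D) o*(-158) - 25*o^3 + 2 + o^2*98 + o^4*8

Adding the polynomials and combining like terms:
(o^4 - 160*o + o^3*(-17) + 92*o^2) + (o^4*7 + 2*o + 2 - 7*o^3 + 6*o^2)
= -24*o^3 - 158*o + 2 + o^2*98 + 8*o^4
A) -24*o^3 - 158*o + 2 + o^2*98 + 8*o^4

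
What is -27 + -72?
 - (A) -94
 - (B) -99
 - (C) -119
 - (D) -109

-27 + -72 = -99
B) -99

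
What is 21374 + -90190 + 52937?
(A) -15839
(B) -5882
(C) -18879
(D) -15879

First: 21374 + -90190 = -68816
Then: -68816 + 52937 = -15879
D) -15879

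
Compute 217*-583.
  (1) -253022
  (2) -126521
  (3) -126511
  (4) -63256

217 * -583 = -126511
3) -126511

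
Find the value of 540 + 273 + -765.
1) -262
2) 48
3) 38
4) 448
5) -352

First: 540 + 273 = 813
Then: 813 + -765 = 48
2) 48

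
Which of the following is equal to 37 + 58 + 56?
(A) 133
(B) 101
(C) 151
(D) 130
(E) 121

First: 37 + 58 = 95
Then: 95 + 56 = 151
C) 151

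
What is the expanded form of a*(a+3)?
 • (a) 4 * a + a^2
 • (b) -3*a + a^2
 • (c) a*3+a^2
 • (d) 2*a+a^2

Expanding a*(a+3):
= a*3+a^2
c) a*3+a^2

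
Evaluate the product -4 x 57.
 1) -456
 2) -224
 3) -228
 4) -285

-4 * 57 = -228
3) -228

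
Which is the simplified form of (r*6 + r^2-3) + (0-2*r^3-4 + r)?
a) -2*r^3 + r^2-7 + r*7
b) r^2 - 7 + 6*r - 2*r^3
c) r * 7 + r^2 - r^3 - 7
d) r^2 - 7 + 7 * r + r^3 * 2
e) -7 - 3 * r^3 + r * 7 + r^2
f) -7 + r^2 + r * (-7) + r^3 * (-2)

Adding the polynomials and combining like terms:
(r*6 + r^2 - 3) + (0 - 2*r^3 - 4 + r)
= -2*r^3 + r^2-7 + r*7
a) -2*r^3 + r^2-7 + r*7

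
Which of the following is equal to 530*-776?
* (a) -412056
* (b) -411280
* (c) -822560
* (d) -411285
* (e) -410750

530 * -776 = -411280
b) -411280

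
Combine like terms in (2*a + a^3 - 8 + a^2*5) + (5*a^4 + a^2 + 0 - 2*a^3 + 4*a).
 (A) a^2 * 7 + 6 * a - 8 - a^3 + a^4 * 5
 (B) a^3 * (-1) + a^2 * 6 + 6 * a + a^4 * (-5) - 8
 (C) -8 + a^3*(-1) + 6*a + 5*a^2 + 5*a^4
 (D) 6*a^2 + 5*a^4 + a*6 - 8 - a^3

Adding the polynomials and combining like terms:
(2*a + a^3 - 8 + a^2*5) + (5*a^4 + a^2 + 0 - 2*a^3 + 4*a)
= 6*a^2 + 5*a^4 + a*6 - 8 - a^3
D) 6*a^2 + 5*a^4 + a*6 - 8 - a^3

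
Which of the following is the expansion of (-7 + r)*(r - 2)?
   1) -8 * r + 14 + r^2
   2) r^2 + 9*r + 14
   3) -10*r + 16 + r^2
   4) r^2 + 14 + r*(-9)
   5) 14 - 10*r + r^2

Expanding (-7 + r)*(r - 2):
= r^2 + 14 + r*(-9)
4) r^2 + 14 + r*(-9)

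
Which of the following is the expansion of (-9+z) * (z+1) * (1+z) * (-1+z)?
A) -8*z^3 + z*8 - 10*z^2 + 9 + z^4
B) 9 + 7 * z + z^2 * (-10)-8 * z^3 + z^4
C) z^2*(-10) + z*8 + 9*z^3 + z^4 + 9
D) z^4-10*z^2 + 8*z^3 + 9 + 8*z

Expanding (-9+z) * (z+1) * (1+z) * (-1+z):
= -8*z^3 + z*8 - 10*z^2 + 9 + z^4
A) -8*z^3 + z*8 - 10*z^2 + 9 + z^4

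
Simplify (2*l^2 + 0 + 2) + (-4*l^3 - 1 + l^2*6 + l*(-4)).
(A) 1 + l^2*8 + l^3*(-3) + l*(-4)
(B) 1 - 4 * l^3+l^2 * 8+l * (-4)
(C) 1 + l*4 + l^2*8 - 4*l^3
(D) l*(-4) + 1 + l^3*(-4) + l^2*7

Adding the polynomials and combining like terms:
(2*l^2 + 0 + 2) + (-4*l^3 - 1 + l^2*6 + l*(-4))
= 1 - 4 * l^3+l^2 * 8+l * (-4)
B) 1 - 4 * l^3+l^2 * 8+l * (-4)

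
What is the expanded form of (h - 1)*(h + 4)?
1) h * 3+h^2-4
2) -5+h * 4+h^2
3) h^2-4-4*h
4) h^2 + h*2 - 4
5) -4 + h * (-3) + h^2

Expanding (h - 1)*(h + 4):
= h * 3+h^2-4
1) h * 3+h^2-4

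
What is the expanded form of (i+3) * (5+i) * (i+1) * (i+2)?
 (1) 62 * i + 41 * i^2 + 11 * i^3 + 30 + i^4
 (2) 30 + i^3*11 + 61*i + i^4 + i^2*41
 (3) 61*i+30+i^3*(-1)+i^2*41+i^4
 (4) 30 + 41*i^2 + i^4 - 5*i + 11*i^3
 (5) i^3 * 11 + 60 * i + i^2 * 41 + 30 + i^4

Expanding (i+3) * (5+i) * (i+1) * (i+2):
= 30 + i^3*11 + 61*i + i^4 + i^2*41
2) 30 + i^3*11 + 61*i + i^4 + i^2*41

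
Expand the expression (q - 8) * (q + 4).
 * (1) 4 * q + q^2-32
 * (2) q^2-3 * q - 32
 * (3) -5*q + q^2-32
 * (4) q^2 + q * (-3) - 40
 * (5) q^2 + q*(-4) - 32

Expanding (q - 8) * (q + 4):
= q^2 + q*(-4) - 32
5) q^2 + q*(-4) - 32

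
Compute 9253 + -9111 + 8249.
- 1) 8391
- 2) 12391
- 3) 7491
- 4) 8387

First: 9253 + -9111 = 142
Then: 142 + 8249 = 8391
1) 8391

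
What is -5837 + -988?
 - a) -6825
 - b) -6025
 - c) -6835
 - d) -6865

-5837 + -988 = -6825
a) -6825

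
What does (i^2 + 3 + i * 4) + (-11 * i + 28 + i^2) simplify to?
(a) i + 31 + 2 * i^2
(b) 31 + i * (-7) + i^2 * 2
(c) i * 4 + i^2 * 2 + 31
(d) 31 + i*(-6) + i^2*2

Adding the polynomials and combining like terms:
(i^2 + 3 + i*4) + (-11*i + 28 + i^2)
= 31 + i * (-7) + i^2 * 2
b) 31 + i * (-7) + i^2 * 2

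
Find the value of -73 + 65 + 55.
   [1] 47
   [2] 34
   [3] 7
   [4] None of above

First: -73 + 65 = -8
Then: -8 + 55 = 47
1) 47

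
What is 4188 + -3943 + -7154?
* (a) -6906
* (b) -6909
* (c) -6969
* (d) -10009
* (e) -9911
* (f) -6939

First: 4188 + -3943 = 245
Then: 245 + -7154 = -6909
b) -6909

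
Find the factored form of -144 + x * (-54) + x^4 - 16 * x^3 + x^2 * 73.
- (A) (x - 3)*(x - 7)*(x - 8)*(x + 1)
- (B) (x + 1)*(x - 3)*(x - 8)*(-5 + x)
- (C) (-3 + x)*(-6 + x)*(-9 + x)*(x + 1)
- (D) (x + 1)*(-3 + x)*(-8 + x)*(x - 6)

We need to factor -144 + x * (-54) + x^4 - 16 * x^3 + x^2 * 73.
The factored form is (x + 1)*(-3 + x)*(-8 + x)*(x - 6).
D) (x + 1)*(-3 + x)*(-8 + x)*(x - 6)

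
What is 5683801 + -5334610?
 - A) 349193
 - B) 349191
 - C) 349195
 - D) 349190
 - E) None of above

5683801 + -5334610 = 349191
B) 349191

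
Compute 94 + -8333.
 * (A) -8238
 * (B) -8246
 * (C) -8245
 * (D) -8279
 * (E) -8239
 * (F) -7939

94 + -8333 = -8239
E) -8239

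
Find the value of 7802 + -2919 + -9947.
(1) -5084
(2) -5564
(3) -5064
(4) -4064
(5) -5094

First: 7802 + -2919 = 4883
Then: 4883 + -9947 = -5064
3) -5064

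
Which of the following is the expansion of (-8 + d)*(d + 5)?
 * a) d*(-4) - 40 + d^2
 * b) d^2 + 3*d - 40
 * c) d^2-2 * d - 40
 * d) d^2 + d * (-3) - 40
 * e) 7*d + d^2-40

Expanding (-8 + d)*(d + 5):
= d^2 + d * (-3) - 40
d) d^2 + d * (-3) - 40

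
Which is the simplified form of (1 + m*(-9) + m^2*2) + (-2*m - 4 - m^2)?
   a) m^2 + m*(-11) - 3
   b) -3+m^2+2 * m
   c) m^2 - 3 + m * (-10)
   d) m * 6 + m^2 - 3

Adding the polynomials and combining like terms:
(1 + m*(-9) + m^2*2) + (-2*m - 4 - m^2)
= m^2 + m*(-11) - 3
a) m^2 + m*(-11) - 3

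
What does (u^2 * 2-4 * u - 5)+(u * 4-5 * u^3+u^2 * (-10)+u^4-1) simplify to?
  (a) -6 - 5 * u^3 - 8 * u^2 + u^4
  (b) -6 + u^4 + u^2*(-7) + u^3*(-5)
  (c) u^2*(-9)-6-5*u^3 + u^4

Adding the polynomials and combining like terms:
(u^2*2 - 4*u - 5) + (u*4 - 5*u^3 + u^2*(-10) + u^4 - 1)
= -6 - 5 * u^3 - 8 * u^2 + u^4
a) -6 - 5 * u^3 - 8 * u^2 + u^4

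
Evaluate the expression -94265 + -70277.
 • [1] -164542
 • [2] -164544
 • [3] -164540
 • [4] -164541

-94265 + -70277 = -164542
1) -164542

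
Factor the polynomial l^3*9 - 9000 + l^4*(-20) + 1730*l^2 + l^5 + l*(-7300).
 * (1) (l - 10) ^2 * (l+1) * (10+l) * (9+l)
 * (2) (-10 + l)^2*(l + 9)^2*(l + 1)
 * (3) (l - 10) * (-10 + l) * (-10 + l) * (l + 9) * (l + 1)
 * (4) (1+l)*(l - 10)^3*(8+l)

We need to factor l^3*9 - 9000 + l^4*(-20) + 1730*l^2 + l^5 + l*(-7300).
The factored form is (l - 10) * (-10 + l) * (-10 + l) * (l + 9) * (l + 1).
3) (l - 10) * (-10 + l) * (-10 + l) * (l + 9) * (l + 1)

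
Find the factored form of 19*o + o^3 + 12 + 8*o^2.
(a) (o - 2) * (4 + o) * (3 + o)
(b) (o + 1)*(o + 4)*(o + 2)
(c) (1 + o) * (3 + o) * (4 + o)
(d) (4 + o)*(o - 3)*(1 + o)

We need to factor 19*o + o^3 + 12 + 8*o^2.
The factored form is (1 + o) * (3 + o) * (4 + o).
c) (1 + o) * (3 + o) * (4 + o)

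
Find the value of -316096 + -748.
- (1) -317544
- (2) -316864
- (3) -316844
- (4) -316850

-316096 + -748 = -316844
3) -316844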